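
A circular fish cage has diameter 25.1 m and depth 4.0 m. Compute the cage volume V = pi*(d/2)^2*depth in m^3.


r = d/2 = 25.1/2 = 12.55 m
Base area = pi*r^2 = pi*12.55^2 = 494.8087 m^2
Volume = 494.8087 * 4.0 = 1979.23 m^3

1979.23 m^3


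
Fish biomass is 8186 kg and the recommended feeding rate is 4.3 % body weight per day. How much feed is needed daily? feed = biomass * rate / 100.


Feeding rate fraction = 4.3% / 100 = 0.043
Daily feed = 8186 kg * 0.043 = 351.998 kg/day

351.998 kg/day


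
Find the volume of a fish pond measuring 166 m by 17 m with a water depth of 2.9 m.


Base area = L * W = 166 * 17 = 2822 m^2
Volume = area * depth = 2822 * 2.9 = 8183.8 m^3

8183.8 m^3


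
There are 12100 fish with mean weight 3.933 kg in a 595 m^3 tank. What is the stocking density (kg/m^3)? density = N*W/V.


Total biomass = 12100 fish * 3.933 kg = 47589.3 kg
Density = total biomass / volume = 47589.3 / 595 = 79.982 kg/m^3

79.982 kg/m^3


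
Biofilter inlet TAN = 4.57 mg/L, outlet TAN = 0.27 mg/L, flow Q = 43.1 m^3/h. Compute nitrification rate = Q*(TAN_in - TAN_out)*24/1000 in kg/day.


Concentration drop: TAN_in - TAN_out = 4.57 - 0.27 = 4.3 mg/L
Hourly TAN removed = Q * dTAN = 43.1 m^3/h * 4.3 mg/L = 185.33 g/h  (m^3/h * mg/L = g/h)
Daily TAN removed = 185.33 * 24 = 4447.92 g/day
Convert to kg/day: 4447.92 / 1000 = 4.44792 kg/day

4.44792 kg/day


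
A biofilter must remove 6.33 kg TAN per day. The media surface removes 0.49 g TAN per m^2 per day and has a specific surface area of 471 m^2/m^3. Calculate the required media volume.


A = 6.33*1000 / 0.49 = 12918.367 m^2
V = 12918.367 / 471 = 27.4275

27.4275 m^3


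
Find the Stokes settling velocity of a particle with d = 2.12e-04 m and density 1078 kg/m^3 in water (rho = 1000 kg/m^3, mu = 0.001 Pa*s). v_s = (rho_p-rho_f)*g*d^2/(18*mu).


Density difference: rho_p - rho_f = 1078 - 1000 = 78 kg/m^3
d^2 = (2.12e-04)^2 = 4.4944e-08 m^2
Numerator = (rho_p - rho_f) * g * d^2 = 78 * 9.81 * 4.4944e-08 = 3.439025e-05
Denominator = 18 * mu = 18 * 0.001 = 0.018
v_s = 3.439025e-05 / 0.018 = 0.00191057 m/s
Check: Re = rho_f * v_s * d / mu = 1000 * 0.00191057 * 2.12e-04 / 0.001 = 0.405 < 1, so Stokes' law applies.

0.00191057 m/s


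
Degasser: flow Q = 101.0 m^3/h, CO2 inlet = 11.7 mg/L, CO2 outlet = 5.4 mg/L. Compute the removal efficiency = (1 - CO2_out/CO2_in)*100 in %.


CO2_out / CO2_in = 5.4 / 11.7 = 0.46153846
Fraction remaining = 0.46153846
efficiency = (1 - 0.46153846) * 100 = 53.8462 %

53.8462 %


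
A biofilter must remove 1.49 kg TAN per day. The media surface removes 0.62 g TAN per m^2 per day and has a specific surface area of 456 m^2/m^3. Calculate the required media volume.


A = 1.49*1000 / 0.62 = 2403.2258 m^2
V = 2403.2258 / 456 = 5.27023

5.27023 m^3


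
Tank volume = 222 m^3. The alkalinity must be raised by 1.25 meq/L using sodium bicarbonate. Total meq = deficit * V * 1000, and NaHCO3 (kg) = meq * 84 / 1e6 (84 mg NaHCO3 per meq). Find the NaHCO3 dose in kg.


Tank volume in L = 222 m^3 * 1000 = 222000 L
Total meq required = 1.25 meq/L * 222000 L = 277500 meq
NaHCO3 mass = 277500 meq * 84 mg/meq / 1e6 = 23.31 kg

23.31 kg


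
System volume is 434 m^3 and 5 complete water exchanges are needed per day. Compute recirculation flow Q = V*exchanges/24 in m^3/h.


Daily recirculation volume = 434 m^3 * 5 = 2170 m^3/day
Flow rate Q = daily volume / 24 h = 2170 / 24 = 90.4167 m^3/h

90.4167 m^3/h


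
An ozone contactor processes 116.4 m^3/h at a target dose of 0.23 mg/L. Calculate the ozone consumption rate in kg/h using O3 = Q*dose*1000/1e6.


O3 demand (mg/h) = Q * dose * 1000 = 116.4 * 0.23 * 1000 = 26772 mg/h
Convert mg to kg: 26772 / 1e6 = 0.026772 kg/h

0.026772 kg/h


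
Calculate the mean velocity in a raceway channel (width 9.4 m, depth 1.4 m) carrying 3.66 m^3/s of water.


Cross-sectional area = W * d = 9.4 * 1.4 = 13.16 m^2
Velocity = Q / A = 3.66 / 13.16 = 0.278116 m/s

0.278116 m/s


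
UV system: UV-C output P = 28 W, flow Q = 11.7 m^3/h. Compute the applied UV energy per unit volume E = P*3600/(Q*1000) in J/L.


Energy delivered per hour = 28 W * 3600 s = 100800 J/h
Volume treated per hour = 11.7 m^3/h * 1000 = 11700 L/h
dose = 100800 / 11700 = 8.61538 J/L

8.61538 J/L


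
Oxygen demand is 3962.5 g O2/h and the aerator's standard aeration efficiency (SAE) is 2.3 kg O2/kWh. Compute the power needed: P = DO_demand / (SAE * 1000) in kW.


SAE in g O2/kWh = 2.3 * 1000 = 2300 g/kWh
P = DO_demand / SAE_g = 3962.5 / 2300 = 1.72283 kW

1.72283 kW


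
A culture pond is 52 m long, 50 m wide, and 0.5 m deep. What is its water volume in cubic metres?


Base area = L * W = 52 * 50 = 2600 m^2
Volume = area * depth = 2600 * 0.5 = 1300 m^3

1300 m^3


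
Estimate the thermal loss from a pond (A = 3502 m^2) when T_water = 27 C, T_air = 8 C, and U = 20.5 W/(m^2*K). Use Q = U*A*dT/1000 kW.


Temperature difference dT = 27 - 8 = 19 K
Heat loss (W) = U * A * dT = 20.5 * 3502 * 19 = 1364029 W
Convert to kW: 1364029 / 1000 = 1364.029 kW

1364.029 kW


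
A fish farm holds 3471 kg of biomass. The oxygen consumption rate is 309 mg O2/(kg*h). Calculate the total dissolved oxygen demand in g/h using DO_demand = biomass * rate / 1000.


Total O2 consumption (mg/h) = 3471 kg * 309 mg/(kg*h) = 1072539 mg/h
Convert to g/h: 1072539 / 1000 = 1072.539 g/h

1072.539 g/h


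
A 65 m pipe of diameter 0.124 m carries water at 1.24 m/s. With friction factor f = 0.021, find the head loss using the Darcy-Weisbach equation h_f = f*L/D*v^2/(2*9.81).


v^2 = 1.24^2 = 1.5376 m^2/s^2
L/D = 65/0.124 = 524.19355
h_f = f*(L/D)*v^2/(2g) = 0.021 * 524.19355 * 1.5376 / 19.62 = 0.862691 m

0.862691 m


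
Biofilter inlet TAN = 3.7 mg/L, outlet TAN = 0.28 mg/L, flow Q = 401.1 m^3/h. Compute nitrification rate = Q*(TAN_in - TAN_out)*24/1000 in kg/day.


Concentration drop: TAN_in - TAN_out = 3.7 - 0.28 = 3.42 mg/L
Hourly TAN removed = Q * dTAN = 401.1 m^3/h * 3.42 mg/L = 1371.762 g/h  (m^3/h * mg/L = g/h)
Daily TAN removed = 1371.762 * 24 = 32922.288 g/day
Convert to kg/day: 32922.288 / 1000 = 32.922288 kg/day

32.922288 kg/day


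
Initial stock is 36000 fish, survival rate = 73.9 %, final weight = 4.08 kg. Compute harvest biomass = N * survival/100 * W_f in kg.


Survivors = 36000 * 73.9/100 = 26604 fish
Harvest biomass = survivors * W_f = 26604 * 4.08 = 108544.32 kg

108544.32 kg


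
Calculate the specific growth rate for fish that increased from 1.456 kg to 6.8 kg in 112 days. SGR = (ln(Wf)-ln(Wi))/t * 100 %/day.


ln(W_f) = ln(6.8) = 1.9169226
ln(W_i) = ln(1.456) = 0.37569295
ln(W_f) - ln(W_i) = 1.9169226 - 0.37569295 = 1.5412297
SGR = 1.5412297 / 112 * 100 = 1.3761 %/day

1.3761 %/day


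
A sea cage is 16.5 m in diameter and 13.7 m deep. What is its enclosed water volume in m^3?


r = d/2 = 16.5/2 = 8.25 m
Base area = pi*r^2 = pi*8.25^2 = 213.82465 m^2
Volume = 213.82465 * 13.7 = 2929.4 m^3

2929.4 m^3


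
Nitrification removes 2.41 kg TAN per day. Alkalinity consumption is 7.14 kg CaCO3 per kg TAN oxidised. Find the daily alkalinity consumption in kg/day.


Alkalinity factor: 7.14 kg CaCO3 consumed per kg TAN nitrified
alk = 2.41 kg TAN * 7.14 = 17.2074 kg CaCO3/day

17.2074 kg CaCO3/day


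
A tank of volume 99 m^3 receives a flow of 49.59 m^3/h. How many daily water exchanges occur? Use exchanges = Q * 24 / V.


Daily flow volume = 49.59 m^3/h * 24 h = 1190.16 m^3/day
Exchanges = daily flow / tank volume = 1190.16 / 99 = 12.0218 exchanges/day

12.0218 exchanges/day


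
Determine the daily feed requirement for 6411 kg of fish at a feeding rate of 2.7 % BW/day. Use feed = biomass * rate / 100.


Feeding rate fraction = 2.7% / 100 = 0.027
Daily feed = 6411 kg * 0.027 = 173.097 kg/day

173.097 kg/day


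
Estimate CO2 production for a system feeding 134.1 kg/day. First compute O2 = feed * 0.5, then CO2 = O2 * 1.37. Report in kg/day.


O2 = 134.1 * 0.5 = 67.05
CO2 = 67.05 * 1.37 = 91.8585

91.8585 kg/day


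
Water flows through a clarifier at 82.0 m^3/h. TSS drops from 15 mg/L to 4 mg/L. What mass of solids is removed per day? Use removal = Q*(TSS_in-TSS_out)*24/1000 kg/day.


Concentration drop: TSS_in - TSS_out = 15 - 4 = 11 mg/L
Hourly solids removed = Q * dTSS = 82.0 m^3/h * 11 mg/L = 902 g/h  (m^3/h * mg/L = g/h)
Daily solids removed = 902 * 24 = 21648 g/day
Convert g to kg: 21648 / 1000 = 21.648 kg/day

21.648 kg/day


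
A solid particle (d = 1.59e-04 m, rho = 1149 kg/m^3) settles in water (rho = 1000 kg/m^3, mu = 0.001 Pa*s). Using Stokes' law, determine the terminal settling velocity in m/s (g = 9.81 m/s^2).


Density difference: rho_p - rho_f = 1149 - 1000 = 149 kg/m^3
d^2 = (1.59e-04)^2 = 2.5281e-08 m^2
Numerator = (rho_p - rho_f) * g * d^2 = 149 * 9.81 * 2.5281e-08 = 3.6952985e-05
Denominator = 18 * mu = 18 * 0.001 = 0.018
v_s = 3.6952985e-05 / 0.018 = 0.00205294 m/s
Check: Re = rho_f * v_s * d / mu = 1000 * 0.00205294 * 1.59e-04 / 0.001 = 0.326 < 1, so Stokes' law applies.

0.00205294 m/s


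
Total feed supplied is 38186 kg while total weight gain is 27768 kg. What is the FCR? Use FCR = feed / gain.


FCR = feed consumed / weight gained
FCR = 38186 kg / 27768 kg = 1.37518

1.37518


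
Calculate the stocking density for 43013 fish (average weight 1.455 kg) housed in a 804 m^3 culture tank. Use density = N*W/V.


Total biomass = 43013 fish * 1.455 kg = 62583.915 kg
Density = total biomass / volume = 62583.915 / 804 = 77.8407 kg/m^3

77.8407 kg/m^3


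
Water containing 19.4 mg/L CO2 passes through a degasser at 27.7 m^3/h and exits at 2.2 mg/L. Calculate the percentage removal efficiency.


CO2_out / CO2_in = 2.2 / 19.4 = 0.11340206
Fraction remaining = 0.11340206
efficiency = (1 - 0.11340206) * 100 = 88.6598 %

88.6598 %


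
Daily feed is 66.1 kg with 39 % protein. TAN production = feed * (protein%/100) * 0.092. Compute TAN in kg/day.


Protein in feed = 66.1 * 39/100 = 25.779 kg/day
TAN = protein * 0.092 = 25.779 * 0.092 = 2.371668 kg/day

2.371668 kg/day


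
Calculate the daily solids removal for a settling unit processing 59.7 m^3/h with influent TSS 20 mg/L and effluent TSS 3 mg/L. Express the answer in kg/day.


Concentration drop: TSS_in - TSS_out = 20 - 3 = 17 mg/L
Hourly solids removed = Q * dTSS = 59.7 m^3/h * 17 mg/L = 1014.9 g/h  (m^3/h * mg/L = g/h)
Daily solids removed = 1014.9 * 24 = 24357.6 g/day
Convert g to kg: 24357.6 / 1000 = 24.3576 kg/day

24.3576 kg/day


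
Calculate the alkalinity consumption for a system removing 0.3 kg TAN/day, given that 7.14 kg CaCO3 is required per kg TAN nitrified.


Alkalinity factor: 7.14 kg CaCO3 consumed per kg TAN nitrified
alk = 0.3 kg TAN * 7.14 = 2.142 kg CaCO3/day

2.142 kg CaCO3/day


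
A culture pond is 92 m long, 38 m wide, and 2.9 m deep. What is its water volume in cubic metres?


Base area = L * W = 92 * 38 = 3496 m^2
Volume = area * depth = 3496 * 2.9 = 10138.4 m^3

10138.4 m^3


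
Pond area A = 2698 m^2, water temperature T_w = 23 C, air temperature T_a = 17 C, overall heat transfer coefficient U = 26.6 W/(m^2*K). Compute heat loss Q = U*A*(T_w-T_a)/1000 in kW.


Temperature difference dT = 23 - 17 = 6 K
Heat loss (W) = U * A * dT = 26.6 * 2698 * 6 = 430600.8 W
Convert to kW: 430600.8 / 1000 = 430.6008 kW

430.6008 kW


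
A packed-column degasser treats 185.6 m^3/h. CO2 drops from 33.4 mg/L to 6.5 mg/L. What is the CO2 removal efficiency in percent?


CO2_out / CO2_in = 6.5 / 33.4 = 0.19461078
Fraction remaining = 0.19461078
efficiency = (1 - 0.19461078) * 100 = 80.5389 %

80.5389 %


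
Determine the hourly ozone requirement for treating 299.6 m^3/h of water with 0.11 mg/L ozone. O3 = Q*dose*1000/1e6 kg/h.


O3 demand (mg/h) = Q * dose * 1000 = 299.6 * 0.11 * 1000 = 32956 mg/h
Convert mg to kg: 32956 / 1e6 = 0.032956 kg/h

0.032956 kg/h


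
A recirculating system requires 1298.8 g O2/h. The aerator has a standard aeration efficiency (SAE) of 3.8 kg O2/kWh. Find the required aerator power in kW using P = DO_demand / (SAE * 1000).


SAE in g O2/kWh = 3.8 * 1000 = 3800 g/kWh
P = DO_demand / SAE_g = 1298.8 / 3800 = 0.341789 kW

0.341789 kW


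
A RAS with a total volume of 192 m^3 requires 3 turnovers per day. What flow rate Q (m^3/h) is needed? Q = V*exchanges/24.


Daily recirculation volume = 192 m^3 * 3 = 576 m^3/day
Flow rate Q = daily volume / 24 h = 576 / 24 = 24 m^3/h

24 m^3/h


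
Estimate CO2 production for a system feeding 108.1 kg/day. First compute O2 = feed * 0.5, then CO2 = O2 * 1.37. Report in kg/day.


O2 = 108.1 * 0.5 = 54.05
CO2 = 54.05 * 1.37 = 74.0485

74.0485 kg/day


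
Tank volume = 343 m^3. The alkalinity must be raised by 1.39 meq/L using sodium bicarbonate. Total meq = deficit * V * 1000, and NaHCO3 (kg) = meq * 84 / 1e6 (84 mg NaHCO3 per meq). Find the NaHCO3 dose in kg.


Tank volume in L = 343 m^3 * 1000 = 343000 L
Total meq required = 1.39 meq/L * 343000 L = 476770 meq
NaHCO3 mass = 476770 meq * 84 mg/meq / 1e6 = 40.0487 kg

40.0487 kg


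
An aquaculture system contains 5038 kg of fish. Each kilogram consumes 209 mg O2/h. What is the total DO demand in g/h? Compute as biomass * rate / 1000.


Total O2 consumption (mg/h) = 5038 kg * 209 mg/(kg*h) = 1052942 mg/h
Convert to g/h: 1052942 / 1000 = 1052.942 g/h

1052.942 g/h


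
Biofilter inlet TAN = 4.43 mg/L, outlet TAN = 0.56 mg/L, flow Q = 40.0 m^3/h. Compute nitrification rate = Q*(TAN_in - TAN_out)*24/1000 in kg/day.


Concentration drop: TAN_in - TAN_out = 4.43 - 0.56 = 3.87 mg/L
Hourly TAN removed = Q * dTAN = 40.0 m^3/h * 3.87 mg/L = 154.8 g/h  (m^3/h * mg/L = g/h)
Daily TAN removed = 154.8 * 24 = 3715.2 g/day
Convert to kg/day: 3715.2 / 1000 = 3.7152 kg/day

3.7152 kg/day


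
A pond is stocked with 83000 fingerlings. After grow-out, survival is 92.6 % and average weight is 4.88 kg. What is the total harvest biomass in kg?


Survivors = 83000 * 92.6/100 = 76858 fish
Harvest biomass = survivors * W_f = 76858 * 4.88 = 375067.04 kg

375067.04 kg


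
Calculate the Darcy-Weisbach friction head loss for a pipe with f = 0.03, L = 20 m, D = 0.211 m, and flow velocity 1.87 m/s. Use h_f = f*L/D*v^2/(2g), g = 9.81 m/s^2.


v^2 = 1.87^2 = 3.4969 m^2/s^2
L/D = 20/0.211 = 94.78673
h_f = f*(L/D)*v^2/(2g) = 0.03 * 94.78673 * 3.4969 / 19.62 = 0.506819 m

0.506819 m


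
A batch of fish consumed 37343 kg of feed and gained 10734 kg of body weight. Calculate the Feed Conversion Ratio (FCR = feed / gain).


FCR = feed consumed / weight gained
FCR = 37343 kg / 10734 kg = 3.47895

3.47895


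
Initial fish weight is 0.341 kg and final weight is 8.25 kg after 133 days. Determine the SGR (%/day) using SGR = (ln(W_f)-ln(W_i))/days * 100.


ln(W_f) = ln(8.25) = 2.1102132
ln(W_i) = ln(0.341) = -1.0758728
ln(W_f) - ln(W_i) = 2.1102132 - -1.0758728 = 3.186086
SGR = 3.186086 / 133 * 100 = 2.39555 %/day

2.39555 %/day


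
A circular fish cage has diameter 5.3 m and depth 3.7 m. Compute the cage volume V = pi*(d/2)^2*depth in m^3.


r = d/2 = 5.3/2 = 2.65 m
Base area = pi*r^2 = pi*2.65^2 = 22.061834 m^2
Volume = 22.061834 * 3.7 = 81.6288 m^3

81.6288 m^3


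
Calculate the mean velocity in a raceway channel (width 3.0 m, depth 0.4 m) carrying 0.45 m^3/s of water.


Cross-sectional area = W * d = 3.0 * 0.4 = 1.2 m^2
Velocity = Q / A = 0.45 / 1.2 = 0.375 m/s

0.375 m/s


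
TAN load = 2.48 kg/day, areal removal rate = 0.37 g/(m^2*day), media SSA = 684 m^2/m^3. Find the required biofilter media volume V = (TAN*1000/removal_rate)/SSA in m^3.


A = 2.48*1000 / 0.37 = 6702.7027 m^2
V = 6702.7027 / 684 = 9.79927

9.79927 m^3


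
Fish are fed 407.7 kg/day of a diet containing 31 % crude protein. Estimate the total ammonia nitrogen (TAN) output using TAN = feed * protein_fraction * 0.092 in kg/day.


Protein in feed = 407.7 * 31/100 = 126.387 kg/day
TAN = protein * 0.092 = 126.387 * 0.092 = 11.627604 kg/day

11.627604 kg/day


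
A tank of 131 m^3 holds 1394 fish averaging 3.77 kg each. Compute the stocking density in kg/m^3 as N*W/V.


Total biomass = 1394 fish * 3.77 kg = 5255.38 kg
Density = total biomass / volume = 5255.38 / 131 = 40.1174 kg/m^3

40.1174 kg/m^3


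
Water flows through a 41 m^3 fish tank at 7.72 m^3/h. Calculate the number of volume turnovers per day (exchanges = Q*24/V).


Daily flow volume = 7.72 m^3/h * 24 h = 185.28 m^3/day
Exchanges = daily flow / tank volume = 185.28 / 41 = 4.51902 exchanges/day

4.51902 exchanges/day


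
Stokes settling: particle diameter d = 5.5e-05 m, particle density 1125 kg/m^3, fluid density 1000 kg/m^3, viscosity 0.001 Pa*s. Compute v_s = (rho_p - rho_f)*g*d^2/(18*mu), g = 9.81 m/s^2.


Density difference: rho_p - rho_f = 1125 - 1000 = 125 kg/m^3
d^2 = (5.5e-05)^2 = 3.025e-09 m^2
Numerator = (rho_p - rho_f) * g * d^2 = 125 * 9.81 * 3.025e-09 = 3.7094063e-06
Denominator = 18 * mu = 18 * 0.001 = 0.018
v_s = 3.7094063e-06 / 0.018 = 2.06078e-04 m/s
Check: Re = rho_f * v_s * d / mu = 1000 * 2.06078e-04 * 5.5e-05 / 0.001 = 0.0113 < 1, so Stokes' law applies.

2.06078e-04 m/s


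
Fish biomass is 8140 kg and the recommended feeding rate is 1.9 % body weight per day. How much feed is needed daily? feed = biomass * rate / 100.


Feeding rate fraction = 1.9% / 100 = 0.019
Daily feed = 8140 kg * 0.019 = 154.66 kg/day

154.66 kg/day


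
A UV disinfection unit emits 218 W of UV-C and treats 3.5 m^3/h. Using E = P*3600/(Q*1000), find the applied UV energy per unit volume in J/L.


Energy delivered per hour = 218 W * 3600 s = 784800 J/h
Volume treated per hour = 3.5 m^3/h * 1000 = 3500 L/h
dose = 784800 / 3500 = 224.229 J/L

224.229 J/L


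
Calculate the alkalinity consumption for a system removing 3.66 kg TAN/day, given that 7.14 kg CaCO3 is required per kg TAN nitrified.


Alkalinity factor: 7.14 kg CaCO3 consumed per kg TAN nitrified
alk = 3.66 kg TAN * 7.14 = 26.1324 kg CaCO3/day

26.1324 kg CaCO3/day


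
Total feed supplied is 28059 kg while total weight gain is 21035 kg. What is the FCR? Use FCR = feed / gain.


FCR = feed consumed / weight gained
FCR = 28059 kg / 21035 kg = 1.33392

1.33392


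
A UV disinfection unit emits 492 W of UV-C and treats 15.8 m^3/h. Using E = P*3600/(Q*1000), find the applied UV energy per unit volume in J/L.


Energy delivered per hour = 492 W * 3600 s = 1771200 J/h
Volume treated per hour = 15.8 m^3/h * 1000 = 15800 L/h
dose = 1771200 / 15800 = 112.101 J/L

112.101 J/L


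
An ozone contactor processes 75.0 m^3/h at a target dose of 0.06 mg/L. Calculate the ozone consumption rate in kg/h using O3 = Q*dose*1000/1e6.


O3 demand (mg/h) = Q * dose * 1000 = 75.0 * 0.06 * 1000 = 4500 mg/h
Convert mg to kg: 4500 / 1e6 = 0.0045 kg/h

0.0045 kg/h


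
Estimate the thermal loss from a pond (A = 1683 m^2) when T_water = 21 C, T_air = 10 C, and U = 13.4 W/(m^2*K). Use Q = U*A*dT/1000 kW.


Temperature difference dT = 21 - 10 = 11 K
Heat loss (W) = U * A * dT = 13.4 * 1683 * 11 = 248074.2 W
Convert to kW: 248074.2 / 1000 = 248.0742 kW

248.0742 kW


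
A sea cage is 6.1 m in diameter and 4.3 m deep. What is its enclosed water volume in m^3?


r = d/2 = 6.1/2 = 3.05 m
Base area = pi*r^2 = pi*3.05^2 = 29.224666 m^2
Volume = 29.224666 * 4.3 = 125.666 m^3

125.666 m^3


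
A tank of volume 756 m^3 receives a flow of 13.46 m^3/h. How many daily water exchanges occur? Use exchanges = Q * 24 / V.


Daily flow volume = 13.46 m^3/h * 24 h = 323.04 m^3/day
Exchanges = daily flow / tank volume = 323.04 / 756 = 0.427302 exchanges/day

0.427302 exchanges/day


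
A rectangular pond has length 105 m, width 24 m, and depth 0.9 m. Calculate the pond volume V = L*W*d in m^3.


Base area = L * W = 105 * 24 = 2520 m^2
Volume = area * depth = 2520 * 0.9 = 2268 m^3

2268 m^3


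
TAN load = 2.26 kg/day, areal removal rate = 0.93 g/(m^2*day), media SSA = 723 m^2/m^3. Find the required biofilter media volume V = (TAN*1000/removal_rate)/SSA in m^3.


A = 2.26*1000 / 0.93 = 2430.1075 m^2
V = 2430.1075 / 723 = 3.36114

3.36114 m^3


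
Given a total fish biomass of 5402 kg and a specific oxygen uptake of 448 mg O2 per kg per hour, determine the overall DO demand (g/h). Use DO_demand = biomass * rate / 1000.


Total O2 consumption (mg/h) = 5402 kg * 448 mg/(kg*h) = 2420096 mg/h
Convert to g/h: 2420096 / 1000 = 2420.096 g/h

2420.096 g/h


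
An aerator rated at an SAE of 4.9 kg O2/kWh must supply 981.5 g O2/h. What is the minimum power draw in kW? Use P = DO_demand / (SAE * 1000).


SAE in g O2/kWh = 4.9 * 1000 = 4900 g/kWh
P = DO_demand / SAE_g = 981.5 / 4900 = 0.200306 kW

0.200306 kW


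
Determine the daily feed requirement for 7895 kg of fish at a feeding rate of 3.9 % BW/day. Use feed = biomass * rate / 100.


Feeding rate fraction = 3.9% / 100 = 0.039
Daily feed = 7895 kg * 0.039 = 307.905 kg/day

307.905 kg/day


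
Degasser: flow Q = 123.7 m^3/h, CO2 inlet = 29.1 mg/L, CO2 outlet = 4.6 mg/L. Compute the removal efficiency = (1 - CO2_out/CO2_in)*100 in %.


CO2_out / CO2_in = 4.6 / 29.1 = 0.1580756
Fraction remaining = 0.1580756
efficiency = (1 - 0.1580756) * 100 = 84.1924 %

84.1924 %


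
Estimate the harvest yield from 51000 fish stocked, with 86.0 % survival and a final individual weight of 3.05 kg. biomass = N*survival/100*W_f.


Survivors = 51000 * 86.0/100 = 43860 fish
Harvest biomass = survivors * W_f = 43860 * 3.05 = 133773 kg

133773 kg


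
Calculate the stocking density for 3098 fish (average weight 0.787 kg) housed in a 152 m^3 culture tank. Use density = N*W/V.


Total biomass = 3098 fish * 0.787 kg = 2438.126 kg
Density = total biomass / volume = 2438.126 / 152 = 16.0403 kg/m^3

16.0403 kg/m^3


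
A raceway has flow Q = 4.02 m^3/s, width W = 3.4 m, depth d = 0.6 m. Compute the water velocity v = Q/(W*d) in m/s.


Cross-sectional area = W * d = 3.4 * 0.6 = 2.04 m^2
Velocity = Q / A = 4.02 / 2.04 = 1.97059 m/s

1.97059 m/s


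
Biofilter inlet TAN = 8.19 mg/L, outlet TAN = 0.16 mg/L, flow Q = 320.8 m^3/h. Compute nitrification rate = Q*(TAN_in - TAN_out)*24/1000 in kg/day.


Concentration drop: TAN_in - TAN_out = 8.19 - 0.16 = 8.03 mg/L
Hourly TAN removed = Q * dTAN = 320.8 m^3/h * 8.03 mg/L = 2576.024 g/h  (m^3/h * mg/L = g/h)
Daily TAN removed = 2576.024 * 24 = 61824.576 g/day
Convert to kg/day: 61824.576 / 1000 = 61.824576 kg/day

61.824576 kg/day


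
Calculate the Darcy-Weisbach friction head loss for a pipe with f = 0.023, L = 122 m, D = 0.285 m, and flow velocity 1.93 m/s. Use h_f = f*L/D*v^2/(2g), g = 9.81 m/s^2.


v^2 = 1.93^2 = 3.7249 m^2/s^2
L/D = 122/0.285 = 428.07018
h_f = f*(L/D)*v^2/(2g) = 0.023 * 428.07018 * 3.7249 / 19.62 = 1.86921 m

1.86921 m


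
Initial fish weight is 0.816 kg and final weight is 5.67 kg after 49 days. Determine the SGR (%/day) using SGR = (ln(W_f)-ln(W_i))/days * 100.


ln(W_f) = ln(5.67) = 1.7351891
ln(W_i) = ln(0.816) = -0.20334092
ln(W_f) - ln(W_i) = 1.7351891 - -0.20334092 = 1.93853
SGR = 1.93853 / 49 * 100 = 3.95618 %/day

3.95618 %/day


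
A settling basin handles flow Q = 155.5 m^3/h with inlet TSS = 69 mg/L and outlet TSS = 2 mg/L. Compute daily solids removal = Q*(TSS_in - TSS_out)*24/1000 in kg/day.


Concentration drop: TSS_in - TSS_out = 69 - 2 = 67 mg/L
Hourly solids removed = Q * dTSS = 155.5 m^3/h * 67 mg/L = 10418.5 g/h  (m^3/h * mg/L = g/h)
Daily solids removed = 10418.5 * 24 = 250044 g/day
Convert g to kg: 250044 / 1000 = 250.044 kg/day

250.044 kg/day


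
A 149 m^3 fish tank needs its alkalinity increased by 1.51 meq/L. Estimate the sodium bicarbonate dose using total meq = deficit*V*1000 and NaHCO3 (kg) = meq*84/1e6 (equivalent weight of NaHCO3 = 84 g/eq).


Tank volume in L = 149 m^3 * 1000 = 149000 L
Total meq required = 1.51 meq/L * 149000 L = 224990 meq
NaHCO3 mass = 224990 meq * 84 mg/meq / 1e6 = 18.8992 kg

18.8992 kg


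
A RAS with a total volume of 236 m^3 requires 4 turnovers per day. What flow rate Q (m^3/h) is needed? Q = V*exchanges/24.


Daily recirculation volume = 236 m^3 * 4 = 944 m^3/day
Flow rate Q = daily volume / 24 h = 944 / 24 = 39.3333 m^3/h

39.3333 m^3/h


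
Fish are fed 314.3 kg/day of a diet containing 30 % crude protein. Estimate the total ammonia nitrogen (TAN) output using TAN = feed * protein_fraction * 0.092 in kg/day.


Protein in feed = 314.3 * 30/100 = 94.29 kg/day
TAN = protein * 0.092 = 94.29 * 0.092 = 8.67468 kg/day

8.67468 kg/day


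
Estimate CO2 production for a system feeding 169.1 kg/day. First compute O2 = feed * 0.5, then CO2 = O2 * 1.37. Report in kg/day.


O2 = 169.1 * 0.5 = 84.55
CO2 = 84.55 * 1.37 = 115.8335

115.8335 kg/day


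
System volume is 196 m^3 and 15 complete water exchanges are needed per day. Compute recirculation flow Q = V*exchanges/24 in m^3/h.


Daily recirculation volume = 196 m^3 * 15 = 2940 m^3/day
Flow rate Q = daily volume / 24 h = 2940 / 24 = 122.5 m^3/h

122.5 m^3/h


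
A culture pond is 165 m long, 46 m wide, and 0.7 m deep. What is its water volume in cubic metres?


Base area = L * W = 165 * 46 = 7590 m^2
Volume = area * depth = 7590 * 0.7 = 5313 m^3

5313 m^3


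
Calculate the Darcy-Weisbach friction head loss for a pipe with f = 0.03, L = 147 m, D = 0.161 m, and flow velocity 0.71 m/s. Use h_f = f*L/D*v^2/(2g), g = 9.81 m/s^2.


v^2 = 0.71^2 = 0.5041 m^2/s^2
L/D = 147/0.161 = 913.04348
h_f = f*(L/D)*v^2/(2g) = 0.03 * 913.04348 * 0.5041 / 19.62 = 0.703769 m

0.703769 m


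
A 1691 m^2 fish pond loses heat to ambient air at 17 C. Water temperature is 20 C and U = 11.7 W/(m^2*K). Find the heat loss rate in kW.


Temperature difference dT = 20 - 17 = 3 K
Heat loss (W) = U * A * dT = 11.7 * 1691 * 3 = 59354.1 W
Convert to kW: 59354.1 / 1000 = 59.3541 kW

59.3541 kW


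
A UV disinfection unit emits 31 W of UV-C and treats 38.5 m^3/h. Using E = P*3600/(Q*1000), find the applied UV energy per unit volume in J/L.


Energy delivered per hour = 31 W * 3600 s = 111600 J/h
Volume treated per hour = 38.5 m^3/h * 1000 = 38500 L/h
dose = 111600 / 38500 = 2.8987 J/L

2.8987 J/L


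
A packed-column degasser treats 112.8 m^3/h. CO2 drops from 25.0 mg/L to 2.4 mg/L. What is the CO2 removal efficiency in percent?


CO2_out / CO2_in = 2.4 / 25.0 = 0.096
Fraction remaining = 0.096
efficiency = (1 - 0.096) * 100 = 90.4 %

90.4 %


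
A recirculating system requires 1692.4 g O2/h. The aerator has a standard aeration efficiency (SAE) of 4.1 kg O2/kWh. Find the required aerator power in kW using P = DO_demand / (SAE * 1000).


SAE in g O2/kWh = 4.1 * 1000 = 4100 g/kWh
P = DO_demand / SAE_g = 1692.4 / 4100 = 0.41278 kW

0.41278 kW


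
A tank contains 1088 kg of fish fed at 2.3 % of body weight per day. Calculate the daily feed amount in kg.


Feeding rate fraction = 2.3% / 100 = 0.023
Daily feed = 1088 kg * 0.023 = 25.024 kg/day

25.024 kg/day


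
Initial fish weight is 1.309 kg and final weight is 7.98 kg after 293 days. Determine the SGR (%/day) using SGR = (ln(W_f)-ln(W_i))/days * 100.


ln(W_f) = ln(7.98) = 2.0769384
ln(W_i) = ln(1.309) = 0.26926349
ln(W_f) - ln(W_i) = 2.0769384 - 0.26926349 = 1.8076749
SGR = 1.8076749 / 293 * 100 = 0.616954 %/day

0.616954 %/day


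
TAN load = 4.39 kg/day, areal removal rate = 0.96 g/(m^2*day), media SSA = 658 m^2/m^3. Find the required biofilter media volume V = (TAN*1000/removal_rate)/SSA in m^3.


A = 4.39*1000 / 0.96 = 4572.9167 m^2
V = 4572.9167 / 658 = 6.94972

6.94972 m^3


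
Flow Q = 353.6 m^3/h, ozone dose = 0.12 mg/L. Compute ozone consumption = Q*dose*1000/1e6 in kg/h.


O3 demand (mg/h) = Q * dose * 1000 = 353.6 * 0.12 * 1000 = 42432 mg/h
Convert mg to kg: 42432 / 1e6 = 0.042432 kg/h

0.042432 kg/h


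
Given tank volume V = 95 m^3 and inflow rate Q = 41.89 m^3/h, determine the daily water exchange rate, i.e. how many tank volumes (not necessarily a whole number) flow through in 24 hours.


Daily flow volume = 41.89 m^3/h * 24 h = 1005.36 m^3/day
Exchanges = daily flow / tank volume = 1005.36 / 95 = 10.5827 exchanges/day

10.5827 exchanges/day


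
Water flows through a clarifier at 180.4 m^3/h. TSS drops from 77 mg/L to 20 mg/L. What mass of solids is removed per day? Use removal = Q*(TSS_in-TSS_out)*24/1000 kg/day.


Concentration drop: TSS_in - TSS_out = 77 - 20 = 57 mg/L
Hourly solids removed = Q * dTSS = 180.4 m^3/h * 57 mg/L = 10282.8 g/h  (m^3/h * mg/L = g/h)
Daily solids removed = 10282.8 * 24 = 246787.2 g/day
Convert g to kg: 246787.2 / 1000 = 246.7872 kg/day

246.7872 kg/day


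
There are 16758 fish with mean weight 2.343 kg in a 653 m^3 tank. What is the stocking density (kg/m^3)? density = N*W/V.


Total biomass = 16758 fish * 2.343 kg = 39263.994 kg
Density = total biomass / volume = 39263.994 / 653 = 60.1286 kg/m^3

60.1286 kg/m^3


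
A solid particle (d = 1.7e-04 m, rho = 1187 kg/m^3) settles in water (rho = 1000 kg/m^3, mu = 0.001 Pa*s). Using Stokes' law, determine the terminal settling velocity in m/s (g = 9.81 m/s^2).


Density difference: rho_p - rho_f = 1187 - 1000 = 187 kg/m^3
d^2 = (1.7e-04)^2 = 2.89e-08 m^2
Numerator = (rho_p - rho_f) * g * d^2 = 187 * 9.81 * 2.89e-08 = 5.3016183e-05
Denominator = 18 * mu = 18 * 0.001 = 0.018
v_s = 5.3016183e-05 / 0.018 = 0.00294534 m/s
Check: Re = rho_f * v_s * d / mu = 1000 * 0.00294534 * 1.7e-04 / 0.001 = 0.501 < 1, so Stokes' law applies.

0.00294534 m/s


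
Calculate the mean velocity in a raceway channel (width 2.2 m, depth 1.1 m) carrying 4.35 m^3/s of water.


Cross-sectional area = W * d = 2.2 * 1.1 = 2.42 m^2
Velocity = Q / A = 4.35 / 2.42 = 1.79752 m/s

1.79752 m/s


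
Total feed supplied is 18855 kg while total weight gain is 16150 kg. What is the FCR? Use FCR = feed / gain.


FCR = feed consumed / weight gained
FCR = 18855 kg / 16150 kg = 1.16749

1.16749


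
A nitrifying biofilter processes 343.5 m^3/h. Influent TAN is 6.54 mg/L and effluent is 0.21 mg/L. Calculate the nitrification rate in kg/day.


Concentration drop: TAN_in - TAN_out = 6.54 - 0.21 = 6.33 mg/L
Hourly TAN removed = Q * dTAN = 343.5 m^3/h * 6.33 mg/L = 2174.355 g/h  (m^3/h * mg/L = g/h)
Daily TAN removed = 2174.355 * 24 = 52184.52 g/day
Convert to kg/day: 52184.52 / 1000 = 52.18452 kg/day

52.18452 kg/day


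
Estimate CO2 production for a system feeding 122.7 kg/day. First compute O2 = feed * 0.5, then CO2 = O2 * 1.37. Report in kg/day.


O2 = 122.7 * 0.5 = 61.35
CO2 = 61.35 * 1.37 = 84.0495

84.0495 kg/day


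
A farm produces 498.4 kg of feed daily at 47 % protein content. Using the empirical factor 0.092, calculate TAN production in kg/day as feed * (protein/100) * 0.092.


Protein in feed = 498.4 * 47/100 = 234.248 kg/day
TAN = protein * 0.092 = 234.248 * 0.092 = 21.550816 kg/day

21.550816 kg/day


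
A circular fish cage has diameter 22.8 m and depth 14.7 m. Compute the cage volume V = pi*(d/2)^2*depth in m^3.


r = d/2 = 22.8/2 = 11.4 m
Base area = pi*r^2 = pi*11.4^2 = 408.28138 m^2
Volume = 408.28138 * 14.7 = 6001.74 m^3

6001.74 m^3


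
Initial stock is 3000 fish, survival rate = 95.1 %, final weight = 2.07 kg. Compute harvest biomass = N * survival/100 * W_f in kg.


Survivors = 3000 * 95.1/100 = 2853 fish
Harvest biomass = survivors * W_f = 2853 * 2.07 = 5905.71 kg

5905.71 kg


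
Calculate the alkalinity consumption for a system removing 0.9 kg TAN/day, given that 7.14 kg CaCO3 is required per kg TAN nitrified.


Alkalinity factor: 7.14 kg CaCO3 consumed per kg TAN nitrified
alk = 0.9 kg TAN * 7.14 = 6.426 kg CaCO3/day

6.426 kg CaCO3/day


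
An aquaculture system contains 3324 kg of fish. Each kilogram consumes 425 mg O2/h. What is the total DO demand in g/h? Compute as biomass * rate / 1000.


Total O2 consumption (mg/h) = 3324 kg * 425 mg/(kg*h) = 1412700 mg/h
Convert to g/h: 1412700 / 1000 = 1412.7 g/h

1412.7 g/h


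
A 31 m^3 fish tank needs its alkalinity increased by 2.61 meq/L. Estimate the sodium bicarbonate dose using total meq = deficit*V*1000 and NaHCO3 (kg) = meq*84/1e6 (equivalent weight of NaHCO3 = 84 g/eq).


Tank volume in L = 31 m^3 * 1000 = 31000 L
Total meq required = 2.61 meq/L * 31000 L = 80910 meq
NaHCO3 mass = 80910 meq * 84 mg/meq / 1e6 = 6.79644 kg

6.79644 kg


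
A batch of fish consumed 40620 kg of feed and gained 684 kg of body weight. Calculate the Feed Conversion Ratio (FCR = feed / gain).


FCR = feed consumed / weight gained
FCR = 40620 kg / 684 kg = 59.386

59.386


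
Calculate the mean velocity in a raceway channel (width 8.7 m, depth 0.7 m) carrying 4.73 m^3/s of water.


Cross-sectional area = W * d = 8.7 * 0.7 = 6.09 m^2
Velocity = Q / A = 4.73 / 6.09 = 0.776683 m/s

0.776683 m/s


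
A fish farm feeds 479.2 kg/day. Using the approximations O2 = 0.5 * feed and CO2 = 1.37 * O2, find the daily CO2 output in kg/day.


O2 = 479.2 * 0.5 = 239.6
CO2 = 239.6 * 1.37 = 328.252

328.252 kg/day


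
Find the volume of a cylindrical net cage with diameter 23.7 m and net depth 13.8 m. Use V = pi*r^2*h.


r = d/2 = 23.7/2 = 11.85 m
Base area = pi*r^2 = pi*11.85^2 = 441.15029 m^2
Volume = 441.15029 * 13.8 = 6087.87 m^3

6087.87 m^3


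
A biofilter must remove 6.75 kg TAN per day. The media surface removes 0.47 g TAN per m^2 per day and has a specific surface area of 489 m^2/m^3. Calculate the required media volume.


A = 6.75*1000 / 0.47 = 14361.702 m^2
V = 14361.702 / 489 = 29.3695

29.3695 m^3


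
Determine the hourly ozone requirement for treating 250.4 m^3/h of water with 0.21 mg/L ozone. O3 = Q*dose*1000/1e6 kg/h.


O3 demand (mg/h) = Q * dose * 1000 = 250.4 * 0.21 * 1000 = 52584 mg/h
Convert mg to kg: 52584 / 1e6 = 0.052584 kg/h

0.052584 kg/h


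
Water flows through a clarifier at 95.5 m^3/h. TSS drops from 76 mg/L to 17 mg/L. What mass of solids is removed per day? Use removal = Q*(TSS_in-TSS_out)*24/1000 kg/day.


Concentration drop: TSS_in - TSS_out = 76 - 17 = 59 mg/L
Hourly solids removed = Q * dTSS = 95.5 m^3/h * 59 mg/L = 5634.5 g/h  (m^3/h * mg/L = g/h)
Daily solids removed = 5634.5 * 24 = 135228 g/day
Convert g to kg: 135228 / 1000 = 135.228 kg/day

135.228 kg/day


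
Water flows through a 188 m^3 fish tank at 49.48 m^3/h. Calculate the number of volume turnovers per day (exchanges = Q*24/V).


Daily flow volume = 49.48 m^3/h * 24 h = 1187.52 m^3/day
Exchanges = daily flow / tank volume = 1187.52 / 188 = 6.3166 exchanges/day

6.3166 exchanges/day


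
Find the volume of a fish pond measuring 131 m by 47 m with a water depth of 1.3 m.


Base area = L * W = 131 * 47 = 6157 m^2
Volume = area * depth = 6157 * 1.3 = 8004.1 m^3

8004.1 m^3


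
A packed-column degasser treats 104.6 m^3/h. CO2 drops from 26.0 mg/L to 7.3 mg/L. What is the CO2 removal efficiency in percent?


CO2_out / CO2_in = 7.3 / 26.0 = 0.28076923
Fraction remaining = 0.28076923
efficiency = (1 - 0.28076923) * 100 = 71.9231 %

71.9231 %


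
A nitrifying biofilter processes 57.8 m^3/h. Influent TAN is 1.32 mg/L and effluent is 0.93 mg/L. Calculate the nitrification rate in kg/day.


Concentration drop: TAN_in - TAN_out = 1.32 - 0.93 = 0.39 mg/L
Hourly TAN removed = Q * dTAN = 57.8 m^3/h * 0.39 mg/L = 22.542 g/h  (m^3/h * mg/L = g/h)
Daily TAN removed = 22.542 * 24 = 541.008 g/day
Convert to kg/day: 541.008 / 1000 = 0.541008 kg/day

0.541008 kg/day


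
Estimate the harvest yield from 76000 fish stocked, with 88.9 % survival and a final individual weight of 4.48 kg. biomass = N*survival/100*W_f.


Survivors = 76000 * 88.9/100 = 67564 fish
Harvest biomass = survivors * W_f = 67564 * 4.48 = 302686.72 kg

302686.72 kg


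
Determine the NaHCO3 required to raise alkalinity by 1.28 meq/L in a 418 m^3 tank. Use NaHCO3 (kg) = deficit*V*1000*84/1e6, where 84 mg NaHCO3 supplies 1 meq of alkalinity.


Tank volume in L = 418 m^3 * 1000 = 418000 L
Total meq required = 1.28 meq/L * 418000 L = 535040 meq
NaHCO3 mass = 535040 meq * 84 mg/meq / 1e6 = 44.9434 kg

44.9434 kg


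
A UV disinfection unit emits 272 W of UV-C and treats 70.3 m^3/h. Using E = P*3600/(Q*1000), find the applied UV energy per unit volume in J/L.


Energy delivered per hour = 272 W * 3600 s = 979200 J/h
Volume treated per hour = 70.3 m^3/h * 1000 = 70300 L/h
dose = 979200 / 70300 = 13.9289 J/L

13.9289 J/L


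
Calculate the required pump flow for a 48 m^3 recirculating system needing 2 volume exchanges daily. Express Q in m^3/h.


Daily recirculation volume = 48 m^3 * 2 = 96 m^3/day
Flow rate Q = daily volume / 24 h = 96 / 24 = 4 m^3/h

4 m^3/h


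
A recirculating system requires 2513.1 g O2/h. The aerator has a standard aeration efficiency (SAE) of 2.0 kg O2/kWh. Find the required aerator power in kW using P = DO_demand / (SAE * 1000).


SAE in g O2/kWh = 2.0 * 1000 = 2000 g/kWh
P = DO_demand / SAE_g = 2513.1 / 2000 = 1.25655 kW

1.25655 kW


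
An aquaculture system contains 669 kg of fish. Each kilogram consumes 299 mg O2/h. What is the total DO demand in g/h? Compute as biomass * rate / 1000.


Total O2 consumption (mg/h) = 669 kg * 299 mg/(kg*h) = 200031 mg/h
Convert to g/h: 200031 / 1000 = 200.031 g/h

200.031 g/h


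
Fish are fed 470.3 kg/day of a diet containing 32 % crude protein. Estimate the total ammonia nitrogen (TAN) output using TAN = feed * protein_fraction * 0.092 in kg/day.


Protein in feed = 470.3 * 32/100 = 150.496 kg/day
TAN = protein * 0.092 = 150.496 * 0.092 = 13.845632 kg/day

13.845632 kg/day


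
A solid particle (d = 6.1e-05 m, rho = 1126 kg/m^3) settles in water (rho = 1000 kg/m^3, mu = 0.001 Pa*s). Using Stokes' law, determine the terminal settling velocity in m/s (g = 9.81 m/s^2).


Density difference: rho_p - rho_f = 1126 - 1000 = 126 kg/m^3
d^2 = (6.1e-05)^2 = 3.721e-09 m^2
Numerator = (rho_p - rho_f) * g * d^2 = 126 * 9.81 * 3.721e-09 = 4.5993793e-06
Denominator = 18 * mu = 18 * 0.001 = 0.018
v_s = 4.5993793e-06 / 0.018 = 2.55521e-04 m/s
Check: Re = rho_f * v_s * d / mu = 1000 * 2.55521e-04 * 6.1e-05 / 0.001 = 0.0156 < 1, so Stokes' law applies.

2.55521e-04 m/s


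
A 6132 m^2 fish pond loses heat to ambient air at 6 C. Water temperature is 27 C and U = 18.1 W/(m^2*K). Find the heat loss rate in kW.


Temperature difference dT = 27 - 6 = 21 K
Heat loss (W) = U * A * dT = 18.1 * 6132 * 21 = 2330773.2 W
Convert to kW: 2330773.2 / 1000 = 2330.7732 kW

2330.7732 kW


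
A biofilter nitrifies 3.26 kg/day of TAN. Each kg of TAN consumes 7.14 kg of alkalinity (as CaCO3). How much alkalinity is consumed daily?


Alkalinity factor: 7.14 kg CaCO3 consumed per kg TAN nitrified
alk = 3.26 kg TAN * 7.14 = 23.2764 kg CaCO3/day

23.2764 kg CaCO3/day


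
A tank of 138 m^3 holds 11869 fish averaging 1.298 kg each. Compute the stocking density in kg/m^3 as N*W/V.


Total biomass = 11869 fish * 1.298 kg = 15405.962 kg
Density = total biomass / volume = 15405.962 / 138 = 111.637 kg/m^3

111.637 kg/m^3


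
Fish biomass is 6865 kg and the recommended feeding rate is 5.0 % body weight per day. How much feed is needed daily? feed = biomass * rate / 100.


Feeding rate fraction = 5.0% / 100 = 0.05
Daily feed = 6865 kg * 0.05 = 343.25 kg/day

343.25 kg/day


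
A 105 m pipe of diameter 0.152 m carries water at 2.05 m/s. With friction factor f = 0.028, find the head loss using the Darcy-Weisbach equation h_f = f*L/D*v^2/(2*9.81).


v^2 = 2.05^2 = 4.2025 m^2/s^2
L/D = 105/0.152 = 690.78947
h_f = f*(L/D)*v^2/(2g) = 0.028 * 690.78947 * 4.2025 / 19.62 = 4.14298 m

4.14298 m


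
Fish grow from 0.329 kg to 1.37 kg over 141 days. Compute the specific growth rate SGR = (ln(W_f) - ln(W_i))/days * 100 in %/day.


ln(W_f) = ln(1.37) = 0.31481074
ln(W_i) = ln(0.329) = -1.1116975
ln(W_f) - ln(W_i) = 0.31481074 - -1.1116975 = 1.4265082
SGR = 1.4265082 / 141 * 100 = 1.01171 %/day

1.01171 %/day


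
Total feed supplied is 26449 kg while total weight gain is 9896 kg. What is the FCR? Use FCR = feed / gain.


FCR = feed consumed / weight gained
FCR = 26449 kg / 9896 kg = 2.6727

2.6727
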